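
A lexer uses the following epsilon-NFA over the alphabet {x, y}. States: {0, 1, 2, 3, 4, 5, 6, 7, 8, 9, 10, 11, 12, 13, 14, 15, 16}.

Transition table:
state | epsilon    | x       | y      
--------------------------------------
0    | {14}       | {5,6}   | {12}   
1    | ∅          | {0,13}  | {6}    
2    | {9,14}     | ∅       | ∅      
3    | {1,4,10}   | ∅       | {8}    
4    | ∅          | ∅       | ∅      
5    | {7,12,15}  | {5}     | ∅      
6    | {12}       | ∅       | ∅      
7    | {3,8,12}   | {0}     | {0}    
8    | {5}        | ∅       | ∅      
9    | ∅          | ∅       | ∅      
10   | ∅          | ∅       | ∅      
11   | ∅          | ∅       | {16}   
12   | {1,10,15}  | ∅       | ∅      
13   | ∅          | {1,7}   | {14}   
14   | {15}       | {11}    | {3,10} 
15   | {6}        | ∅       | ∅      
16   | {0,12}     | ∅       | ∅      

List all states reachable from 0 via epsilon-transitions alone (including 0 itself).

Start with {0}.
From 0 via epsilon: add 14.
From 14 via epsilon: add 15.
From 15 via epsilon: add 6.
From 6 via epsilon: add 12.
From 12 via epsilon: add 1, 10.
No new states can be added; the closed set is {0, 1, 6, 10, 12, 14, 15}.

{0, 1, 6, 10, 12, 14, 15}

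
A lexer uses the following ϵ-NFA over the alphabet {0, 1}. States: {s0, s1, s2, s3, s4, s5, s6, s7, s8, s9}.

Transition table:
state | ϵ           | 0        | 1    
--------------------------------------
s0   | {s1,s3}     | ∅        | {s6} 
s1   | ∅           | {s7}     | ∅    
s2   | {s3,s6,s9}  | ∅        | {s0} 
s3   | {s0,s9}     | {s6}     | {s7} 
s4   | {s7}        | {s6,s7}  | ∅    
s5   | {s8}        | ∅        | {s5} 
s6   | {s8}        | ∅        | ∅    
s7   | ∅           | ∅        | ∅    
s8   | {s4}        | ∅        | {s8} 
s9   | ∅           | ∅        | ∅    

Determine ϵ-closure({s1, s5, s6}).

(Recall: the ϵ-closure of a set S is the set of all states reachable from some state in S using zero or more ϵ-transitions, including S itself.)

{s1, s4, s5, s6, s7, s8}

Start with {s1, s5, s6}.
From s5 via ϵ: add s8.
From s8 via ϵ: add s4.
From s4 via ϵ: add s7.
No new states can be added; the closed set is {s1, s4, s5, s6, s7, s8}.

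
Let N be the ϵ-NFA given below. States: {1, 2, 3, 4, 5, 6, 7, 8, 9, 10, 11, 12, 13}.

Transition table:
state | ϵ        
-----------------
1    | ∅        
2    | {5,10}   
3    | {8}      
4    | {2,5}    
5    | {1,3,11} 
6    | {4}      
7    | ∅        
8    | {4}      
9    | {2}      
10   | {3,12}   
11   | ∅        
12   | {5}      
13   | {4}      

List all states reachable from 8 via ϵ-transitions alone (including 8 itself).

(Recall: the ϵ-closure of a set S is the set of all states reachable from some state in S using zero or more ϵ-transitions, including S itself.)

Start with {8}.
From 8 via ϵ: add 4.
From 4 via ϵ: add 2, 5.
From 2 via ϵ: add 10.
From 5 via ϵ: add 1, 3, 11.
From 10 via ϵ: add 12.
No new states can be added; the closed set is {1, 2, 3, 4, 5, 8, 10, 11, 12}.

{1, 2, 3, 4, 5, 8, 10, 11, 12}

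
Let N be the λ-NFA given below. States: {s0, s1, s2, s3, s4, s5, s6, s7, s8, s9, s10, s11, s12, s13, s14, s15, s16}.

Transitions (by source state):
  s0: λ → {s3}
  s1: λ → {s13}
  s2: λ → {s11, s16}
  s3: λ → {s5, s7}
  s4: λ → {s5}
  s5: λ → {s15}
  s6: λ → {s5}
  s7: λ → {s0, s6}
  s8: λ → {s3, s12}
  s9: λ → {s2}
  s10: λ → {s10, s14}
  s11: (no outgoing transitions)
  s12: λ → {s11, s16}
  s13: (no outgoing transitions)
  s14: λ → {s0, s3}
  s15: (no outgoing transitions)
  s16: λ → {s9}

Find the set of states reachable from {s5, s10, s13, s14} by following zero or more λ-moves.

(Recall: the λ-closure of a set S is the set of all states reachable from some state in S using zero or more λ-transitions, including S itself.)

Start with {s5, s10, s13, s14}.
From s5 via λ: add s15.
From s14 via λ: add s0, s3.
From s3 via λ: add s7.
From s7 via λ: add s6.
No new states can be added; the closed set is {s0, s3, s5, s6, s7, s10, s13, s14, s15}.

{s0, s3, s5, s6, s7, s10, s13, s14, s15}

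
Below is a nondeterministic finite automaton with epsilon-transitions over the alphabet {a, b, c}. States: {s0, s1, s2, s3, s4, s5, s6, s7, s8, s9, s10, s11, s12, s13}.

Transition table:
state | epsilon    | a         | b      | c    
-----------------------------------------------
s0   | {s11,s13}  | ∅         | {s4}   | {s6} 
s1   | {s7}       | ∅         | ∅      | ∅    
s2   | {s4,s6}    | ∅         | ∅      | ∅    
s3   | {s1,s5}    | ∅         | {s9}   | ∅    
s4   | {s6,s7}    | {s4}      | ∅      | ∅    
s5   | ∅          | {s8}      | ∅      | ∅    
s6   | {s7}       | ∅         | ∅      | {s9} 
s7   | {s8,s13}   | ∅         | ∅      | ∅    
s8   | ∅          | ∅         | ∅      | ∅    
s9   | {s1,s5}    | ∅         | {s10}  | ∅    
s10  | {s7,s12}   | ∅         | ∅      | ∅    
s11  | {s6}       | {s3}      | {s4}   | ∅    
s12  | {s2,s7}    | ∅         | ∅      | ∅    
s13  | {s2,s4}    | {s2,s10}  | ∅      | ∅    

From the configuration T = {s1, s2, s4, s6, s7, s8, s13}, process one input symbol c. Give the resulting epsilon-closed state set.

{s1, s2, s4, s5, s6, s7, s8, s9, s13}

s6 on c → {s9}.
No c-transition from s1, s2, s4, s7, s8, s13.
Union after reading c: {s9}.
Now take the epsilon-closure:
From s9 via epsilon: add s1, s5.
From s1 via epsilon: add s7.
From s7 via epsilon: add s8, s13.
From s13 via epsilon: add s2, s4.
From s2 via epsilon: add s6.
No new states can be added; the closed set is {s1, s2, s4, s5, s6, s7, s8, s9, s13}.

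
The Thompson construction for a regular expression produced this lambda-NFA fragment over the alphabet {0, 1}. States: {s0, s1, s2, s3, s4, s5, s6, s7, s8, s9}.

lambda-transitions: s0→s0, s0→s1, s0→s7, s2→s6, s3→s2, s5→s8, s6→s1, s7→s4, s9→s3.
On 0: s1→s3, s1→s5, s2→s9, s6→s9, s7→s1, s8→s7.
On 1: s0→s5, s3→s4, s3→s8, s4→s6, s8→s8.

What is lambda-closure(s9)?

{s1, s2, s3, s6, s9}

Start with {s9}.
From s9 via lambda: add s3.
From s3 via lambda: add s2.
From s2 via lambda: add s6.
From s6 via lambda: add s1.
No new states can be added; the closed set is {s1, s2, s3, s6, s9}.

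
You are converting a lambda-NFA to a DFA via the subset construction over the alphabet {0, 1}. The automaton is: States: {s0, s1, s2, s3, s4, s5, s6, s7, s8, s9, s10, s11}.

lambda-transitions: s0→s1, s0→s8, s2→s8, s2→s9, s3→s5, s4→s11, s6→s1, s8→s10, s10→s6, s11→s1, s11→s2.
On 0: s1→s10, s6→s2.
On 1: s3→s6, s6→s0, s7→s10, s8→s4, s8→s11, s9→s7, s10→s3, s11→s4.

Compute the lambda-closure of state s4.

Start with {s4}.
From s4 via lambda: add s11.
From s11 via lambda: add s1, s2.
From s2 via lambda: add s8, s9.
From s8 via lambda: add s10.
From s10 via lambda: add s6.
No new states can be added; the closed set is {s1, s2, s4, s6, s8, s9, s10, s11}.

{s1, s2, s4, s6, s8, s9, s10, s11}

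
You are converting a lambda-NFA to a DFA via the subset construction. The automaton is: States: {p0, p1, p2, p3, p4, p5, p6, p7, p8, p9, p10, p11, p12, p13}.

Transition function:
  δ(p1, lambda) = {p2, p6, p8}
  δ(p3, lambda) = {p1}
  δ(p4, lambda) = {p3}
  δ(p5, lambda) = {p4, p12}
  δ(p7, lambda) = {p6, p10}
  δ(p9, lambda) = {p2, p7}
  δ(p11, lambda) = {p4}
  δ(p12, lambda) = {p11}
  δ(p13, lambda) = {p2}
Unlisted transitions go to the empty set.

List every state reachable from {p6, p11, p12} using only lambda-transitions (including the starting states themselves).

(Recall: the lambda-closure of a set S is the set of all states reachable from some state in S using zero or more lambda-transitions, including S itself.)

{p1, p2, p3, p4, p6, p8, p11, p12}

Start with {p6, p11, p12}.
From p11 via lambda: add p4.
From p4 via lambda: add p3.
From p3 via lambda: add p1.
From p1 via lambda: add p2, p8.
No new states can be added; the closed set is {p1, p2, p3, p4, p6, p8, p11, p12}.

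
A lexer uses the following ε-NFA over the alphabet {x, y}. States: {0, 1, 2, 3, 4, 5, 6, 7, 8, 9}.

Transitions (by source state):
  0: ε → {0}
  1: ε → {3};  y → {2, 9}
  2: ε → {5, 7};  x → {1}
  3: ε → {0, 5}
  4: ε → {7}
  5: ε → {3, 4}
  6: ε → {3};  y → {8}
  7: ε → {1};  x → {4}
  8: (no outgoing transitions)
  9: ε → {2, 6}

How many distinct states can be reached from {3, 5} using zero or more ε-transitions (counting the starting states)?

6

Start with {3, 5}.
From 3 via ε: add 0.
From 5 via ε: add 4.
From 4 via ε: add 7.
From 7 via ε: add 1.
ε-closure = {0, 1, 3, 4, 5, 7}, which has 6 states.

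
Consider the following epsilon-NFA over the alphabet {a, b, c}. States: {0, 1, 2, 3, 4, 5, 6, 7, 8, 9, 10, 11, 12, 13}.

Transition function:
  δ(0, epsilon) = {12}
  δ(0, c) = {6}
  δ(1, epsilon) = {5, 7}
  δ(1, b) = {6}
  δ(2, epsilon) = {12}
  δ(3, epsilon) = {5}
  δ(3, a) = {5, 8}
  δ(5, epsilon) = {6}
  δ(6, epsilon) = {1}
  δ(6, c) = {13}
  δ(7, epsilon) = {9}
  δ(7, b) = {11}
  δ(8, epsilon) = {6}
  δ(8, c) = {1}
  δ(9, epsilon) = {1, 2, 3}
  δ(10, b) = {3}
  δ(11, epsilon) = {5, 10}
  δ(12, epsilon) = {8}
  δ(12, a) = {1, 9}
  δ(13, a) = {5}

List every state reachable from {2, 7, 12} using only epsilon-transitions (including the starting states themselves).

Start with {2, 7, 12}.
From 7 via epsilon: add 9.
From 12 via epsilon: add 8.
From 8 via epsilon: add 6.
From 9 via epsilon: add 1, 3.
From 1 via epsilon: add 5.
No new states can be added; the closed set is {1, 2, 3, 5, 6, 7, 8, 9, 12}.

{1, 2, 3, 5, 6, 7, 8, 9, 12}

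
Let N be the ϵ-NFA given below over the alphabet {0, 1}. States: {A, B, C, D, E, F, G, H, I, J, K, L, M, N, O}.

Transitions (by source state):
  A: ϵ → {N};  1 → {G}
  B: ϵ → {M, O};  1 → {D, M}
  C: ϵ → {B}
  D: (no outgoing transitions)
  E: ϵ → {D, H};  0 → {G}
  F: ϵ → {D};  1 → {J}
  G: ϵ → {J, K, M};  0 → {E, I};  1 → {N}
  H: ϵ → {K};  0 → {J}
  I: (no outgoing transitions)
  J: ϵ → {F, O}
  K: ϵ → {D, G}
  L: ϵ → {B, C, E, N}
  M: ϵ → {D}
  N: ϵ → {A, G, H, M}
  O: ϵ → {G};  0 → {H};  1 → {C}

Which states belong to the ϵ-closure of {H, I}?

Start with {H, I}.
From H via ϵ: add K.
From K via ϵ: add D, G.
From G via ϵ: add J, M.
From J via ϵ: add F, O.
No new states can be added; the closed set is {D, F, G, H, I, J, K, M, O}.

{D, F, G, H, I, J, K, M, O}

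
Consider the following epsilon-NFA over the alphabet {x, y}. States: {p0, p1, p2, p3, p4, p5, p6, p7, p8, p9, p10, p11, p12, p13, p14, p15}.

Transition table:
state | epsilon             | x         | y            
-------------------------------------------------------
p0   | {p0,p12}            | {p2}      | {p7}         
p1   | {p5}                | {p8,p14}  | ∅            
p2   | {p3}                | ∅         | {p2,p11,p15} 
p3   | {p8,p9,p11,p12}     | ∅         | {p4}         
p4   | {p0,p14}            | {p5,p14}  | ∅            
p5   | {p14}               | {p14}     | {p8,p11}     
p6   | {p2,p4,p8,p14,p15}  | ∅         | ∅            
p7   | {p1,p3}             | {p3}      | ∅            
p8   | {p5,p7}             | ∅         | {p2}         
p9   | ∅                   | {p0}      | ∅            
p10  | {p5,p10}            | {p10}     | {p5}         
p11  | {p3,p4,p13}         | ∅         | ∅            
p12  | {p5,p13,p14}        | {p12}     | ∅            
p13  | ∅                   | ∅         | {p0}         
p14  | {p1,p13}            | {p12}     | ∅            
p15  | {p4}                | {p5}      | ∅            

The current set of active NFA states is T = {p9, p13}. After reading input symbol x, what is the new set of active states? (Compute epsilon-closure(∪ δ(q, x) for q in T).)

p9 on x → {p0}.
No x-transition from p13.
Union after reading x: {p0}.
Now take the epsilon-closure:
From p0 via epsilon: add p12.
From p12 via epsilon: add p5, p13, p14.
From p14 via epsilon: add p1.
No new states can be added; the closed set is {p0, p1, p5, p12, p13, p14}.

{p0, p1, p5, p12, p13, p14}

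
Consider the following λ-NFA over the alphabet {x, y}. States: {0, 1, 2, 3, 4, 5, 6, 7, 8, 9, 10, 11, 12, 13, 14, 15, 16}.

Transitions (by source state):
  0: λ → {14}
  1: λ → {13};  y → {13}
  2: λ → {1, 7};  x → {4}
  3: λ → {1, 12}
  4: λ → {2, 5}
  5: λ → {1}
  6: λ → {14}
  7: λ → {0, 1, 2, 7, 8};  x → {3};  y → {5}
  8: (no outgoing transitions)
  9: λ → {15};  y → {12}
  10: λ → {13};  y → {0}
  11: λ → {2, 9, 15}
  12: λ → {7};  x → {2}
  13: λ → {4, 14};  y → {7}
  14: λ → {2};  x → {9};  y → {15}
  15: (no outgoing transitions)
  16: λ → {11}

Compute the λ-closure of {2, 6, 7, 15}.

Start with {2, 6, 7, 15}.
From 2 via λ: add 1.
From 6 via λ: add 14.
From 7 via λ: add 0, 8.
From 1 via λ: add 13.
From 13 via λ: add 4.
From 4 via λ: add 5.
No new states can be added; the closed set is {0, 1, 2, 4, 5, 6, 7, 8, 13, 14, 15}.

{0, 1, 2, 4, 5, 6, 7, 8, 13, 14, 15}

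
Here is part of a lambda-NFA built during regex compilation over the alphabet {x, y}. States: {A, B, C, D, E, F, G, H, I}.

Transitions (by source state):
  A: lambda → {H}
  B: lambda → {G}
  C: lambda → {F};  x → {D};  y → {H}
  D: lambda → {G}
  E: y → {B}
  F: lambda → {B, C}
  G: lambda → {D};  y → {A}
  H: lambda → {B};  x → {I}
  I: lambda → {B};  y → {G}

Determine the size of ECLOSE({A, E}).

6

Start with {A, E}.
From A via lambda: add H.
From H via lambda: add B.
From B via lambda: add G.
From G via lambda: add D.
lambda-closure = {A, B, D, E, G, H}, which has 6 states.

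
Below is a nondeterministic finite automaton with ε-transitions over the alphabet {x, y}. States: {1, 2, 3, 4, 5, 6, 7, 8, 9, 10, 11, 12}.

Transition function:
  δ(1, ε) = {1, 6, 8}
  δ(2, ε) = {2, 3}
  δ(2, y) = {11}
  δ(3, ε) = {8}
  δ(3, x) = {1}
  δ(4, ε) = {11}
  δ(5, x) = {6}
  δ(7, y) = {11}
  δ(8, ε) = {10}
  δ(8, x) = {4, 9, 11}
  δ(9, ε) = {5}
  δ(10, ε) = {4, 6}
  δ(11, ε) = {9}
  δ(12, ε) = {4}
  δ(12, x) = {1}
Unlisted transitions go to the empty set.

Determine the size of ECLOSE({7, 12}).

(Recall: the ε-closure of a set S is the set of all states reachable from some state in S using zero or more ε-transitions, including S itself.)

Start with {7, 12}.
From 12 via ε: add 4.
From 4 via ε: add 11.
From 11 via ε: add 9.
From 9 via ε: add 5.
ε-closure = {4, 5, 7, 9, 11, 12}, which has 6 states.

6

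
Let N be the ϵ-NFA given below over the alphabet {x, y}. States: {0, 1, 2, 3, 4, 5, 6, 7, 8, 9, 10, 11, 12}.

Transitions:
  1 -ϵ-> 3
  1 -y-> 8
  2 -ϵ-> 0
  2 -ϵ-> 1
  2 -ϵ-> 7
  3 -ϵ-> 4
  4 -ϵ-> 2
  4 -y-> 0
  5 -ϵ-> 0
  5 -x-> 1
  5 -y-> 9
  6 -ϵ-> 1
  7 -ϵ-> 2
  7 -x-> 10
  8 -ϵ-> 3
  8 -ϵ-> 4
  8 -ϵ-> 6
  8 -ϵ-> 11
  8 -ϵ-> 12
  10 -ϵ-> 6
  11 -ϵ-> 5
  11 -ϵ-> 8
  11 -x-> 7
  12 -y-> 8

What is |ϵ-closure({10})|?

8

Start with {10}.
From 10 via ϵ: add 6.
From 6 via ϵ: add 1.
From 1 via ϵ: add 3.
From 3 via ϵ: add 4.
From 4 via ϵ: add 2.
From 2 via ϵ: add 0, 7.
ϵ-closure = {0, 1, 2, 3, 4, 6, 7, 10}, which has 8 states.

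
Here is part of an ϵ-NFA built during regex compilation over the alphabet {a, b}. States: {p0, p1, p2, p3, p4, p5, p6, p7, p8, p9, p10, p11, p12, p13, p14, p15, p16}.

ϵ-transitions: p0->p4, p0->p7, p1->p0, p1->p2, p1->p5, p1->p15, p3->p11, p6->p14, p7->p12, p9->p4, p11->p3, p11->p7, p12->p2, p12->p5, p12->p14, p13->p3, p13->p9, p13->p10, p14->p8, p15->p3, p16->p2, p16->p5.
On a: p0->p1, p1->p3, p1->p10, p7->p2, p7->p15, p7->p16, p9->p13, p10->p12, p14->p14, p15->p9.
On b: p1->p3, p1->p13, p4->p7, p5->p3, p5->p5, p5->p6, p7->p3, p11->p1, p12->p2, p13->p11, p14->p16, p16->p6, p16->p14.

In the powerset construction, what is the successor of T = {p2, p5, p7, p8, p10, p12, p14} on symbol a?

p7 on a → {p2, p15, p16}.
p10 on a → {p12}.
p14 on a → {p14}.
No a-transition from p2, p5, p8, p12.
Union after reading a: {p2, p12, p14, p15, p16}.
Now take the ϵ-closure:
From p12 via ϵ: add p5.
From p14 via ϵ: add p8.
From p15 via ϵ: add p3.
From p3 via ϵ: add p11.
From p11 via ϵ: add p7.
No new states can be added; the closed set is {p2, p3, p5, p7, p8, p11, p12, p14, p15, p16}.

{p2, p3, p5, p7, p8, p11, p12, p14, p15, p16}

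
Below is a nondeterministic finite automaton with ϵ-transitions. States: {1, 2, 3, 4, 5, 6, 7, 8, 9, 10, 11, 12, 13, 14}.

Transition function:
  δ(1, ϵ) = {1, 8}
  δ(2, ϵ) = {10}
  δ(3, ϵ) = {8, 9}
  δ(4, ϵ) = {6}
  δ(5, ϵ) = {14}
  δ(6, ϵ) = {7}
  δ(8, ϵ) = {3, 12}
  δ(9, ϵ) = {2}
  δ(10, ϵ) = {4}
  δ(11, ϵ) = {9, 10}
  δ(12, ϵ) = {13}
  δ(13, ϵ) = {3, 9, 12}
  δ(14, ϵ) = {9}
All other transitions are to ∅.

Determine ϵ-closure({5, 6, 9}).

Start with {5, 6, 9}.
From 5 via ϵ: add 14.
From 6 via ϵ: add 7.
From 9 via ϵ: add 2.
From 2 via ϵ: add 10.
From 10 via ϵ: add 4.
No new states can be added; the closed set is {2, 4, 5, 6, 7, 9, 10, 14}.

{2, 4, 5, 6, 7, 9, 10, 14}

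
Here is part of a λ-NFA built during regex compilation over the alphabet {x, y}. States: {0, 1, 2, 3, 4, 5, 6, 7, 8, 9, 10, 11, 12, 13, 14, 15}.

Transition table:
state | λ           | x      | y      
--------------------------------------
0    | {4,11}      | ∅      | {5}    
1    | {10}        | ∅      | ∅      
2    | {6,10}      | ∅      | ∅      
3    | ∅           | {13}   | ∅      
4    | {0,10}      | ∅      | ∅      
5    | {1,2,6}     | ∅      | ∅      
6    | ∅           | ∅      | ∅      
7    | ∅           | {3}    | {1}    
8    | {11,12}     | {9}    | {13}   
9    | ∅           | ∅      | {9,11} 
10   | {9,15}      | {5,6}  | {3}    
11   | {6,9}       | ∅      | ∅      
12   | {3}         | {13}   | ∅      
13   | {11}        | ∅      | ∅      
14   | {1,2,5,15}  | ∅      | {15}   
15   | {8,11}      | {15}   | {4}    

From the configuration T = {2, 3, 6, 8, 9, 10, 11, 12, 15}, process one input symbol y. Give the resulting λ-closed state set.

8 on y → {13}.
9 on y → {9, 11}.
10 on y → {3}.
15 on y → {4}.
No y-transition from 2, 3, 6, 11, 12.
Union after reading y: {3, 4, 9, 11, 13}.
Now take the λ-closure:
From 4 via λ: add 0, 10.
From 11 via λ: add 6.
From 10 via λ: add 15.
From 15 via λ: add 8.
From 8 via λ: add 12.
No new states can be added; the closed set is {0, 3, 4, 6, 8, 9, 10, 11, 12, 13, 15}.

{0, 3, 4, 6, 8, 9, 10, 11, 12, 13, 15}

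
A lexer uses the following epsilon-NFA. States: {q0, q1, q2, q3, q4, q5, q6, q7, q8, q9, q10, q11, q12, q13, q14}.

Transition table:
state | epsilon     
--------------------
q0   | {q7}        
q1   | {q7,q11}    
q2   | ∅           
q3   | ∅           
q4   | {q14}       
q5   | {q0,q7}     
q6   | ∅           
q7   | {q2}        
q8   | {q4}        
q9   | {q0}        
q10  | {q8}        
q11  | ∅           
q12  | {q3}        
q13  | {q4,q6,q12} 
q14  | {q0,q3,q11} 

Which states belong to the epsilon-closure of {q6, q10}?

{q0, q2, q3, q4, q6, q7, q8, q10, q11, q14}

Start with {q6, q10}.
From q10 via epsilon: add q8.
From q8 via epsilon: add q4.
From q4 via epsilon: add q14.
From q14 via epsilon: add q0, q3, q11.
From q0 via epsilon: add q7.
From q7 via epsilon: add q2.
No new states can be added; the closed set is {q0, q2, q3, q4, q6, q7, q8, q10, q11, q14}.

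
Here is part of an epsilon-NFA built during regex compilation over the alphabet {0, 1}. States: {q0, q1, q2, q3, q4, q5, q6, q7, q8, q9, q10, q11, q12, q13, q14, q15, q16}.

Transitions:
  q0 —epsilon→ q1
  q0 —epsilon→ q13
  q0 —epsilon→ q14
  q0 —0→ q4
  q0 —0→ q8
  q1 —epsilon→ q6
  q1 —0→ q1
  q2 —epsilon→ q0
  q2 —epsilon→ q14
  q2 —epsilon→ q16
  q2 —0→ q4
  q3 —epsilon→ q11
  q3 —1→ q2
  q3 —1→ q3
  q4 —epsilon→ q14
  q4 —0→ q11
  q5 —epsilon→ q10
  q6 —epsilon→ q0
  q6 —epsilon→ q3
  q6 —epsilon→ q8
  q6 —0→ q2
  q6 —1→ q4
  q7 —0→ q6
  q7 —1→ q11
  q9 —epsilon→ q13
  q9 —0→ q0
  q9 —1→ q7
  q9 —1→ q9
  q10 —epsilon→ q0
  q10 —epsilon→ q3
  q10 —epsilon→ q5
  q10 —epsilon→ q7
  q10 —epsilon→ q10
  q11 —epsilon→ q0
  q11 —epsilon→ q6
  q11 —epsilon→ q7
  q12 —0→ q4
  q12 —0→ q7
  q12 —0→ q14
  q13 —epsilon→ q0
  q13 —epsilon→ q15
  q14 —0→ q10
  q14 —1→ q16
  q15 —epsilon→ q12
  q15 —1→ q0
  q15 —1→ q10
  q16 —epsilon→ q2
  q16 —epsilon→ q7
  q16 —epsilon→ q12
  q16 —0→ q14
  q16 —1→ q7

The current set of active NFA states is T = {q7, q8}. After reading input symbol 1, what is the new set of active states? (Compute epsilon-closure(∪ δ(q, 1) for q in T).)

q7 on 1 → {q11}.
No 1-transition from q8.
Union after reading 1: {q11}.
Now take the epsilon-closure:
From q11 via epsilon: add q0, q6, q7.
From q0 via epsilon: add q1, q13, q14.
From q6 via epsilon: add q3, q8.
From q13 via epsilon: add q15.
From q15 via epsilon: add q12.
No new states can be added; the closed set is {q0, q1, q3, q6, q7, q8, q11, q12, q13, q14, q15}.

{q0, q1, q3, q6, q7, q8, q11, q12, q13, q14, q15}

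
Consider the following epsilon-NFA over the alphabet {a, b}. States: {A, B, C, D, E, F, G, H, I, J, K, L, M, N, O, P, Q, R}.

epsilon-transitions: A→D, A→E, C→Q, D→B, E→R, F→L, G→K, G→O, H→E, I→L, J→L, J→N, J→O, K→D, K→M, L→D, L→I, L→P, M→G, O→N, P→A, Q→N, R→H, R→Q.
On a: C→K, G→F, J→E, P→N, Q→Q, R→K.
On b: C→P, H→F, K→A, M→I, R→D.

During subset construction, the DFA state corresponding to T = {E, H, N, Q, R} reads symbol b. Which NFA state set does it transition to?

H on b → {F}.
R on b → {D}.
No b-transition from E, N, Q.
Union after reading b: {D, F}.
Now take the epsilon-closure:
From D via epsilon: add B.
From F via epsilon: add L.
From L via epsilon: add I, P.
From P via epsilon: add A.
From A via epsilon: add E.
From E via epsilon: add R.
From R via epsilon: add H, Q.
From Q via epsilon: add N.
No new states can be added; the closed set is {A, B, D, E, F, H, I, L, N, P, Q, R}.

{A, B, D, E, F, H, I, L, N, P, Q, R}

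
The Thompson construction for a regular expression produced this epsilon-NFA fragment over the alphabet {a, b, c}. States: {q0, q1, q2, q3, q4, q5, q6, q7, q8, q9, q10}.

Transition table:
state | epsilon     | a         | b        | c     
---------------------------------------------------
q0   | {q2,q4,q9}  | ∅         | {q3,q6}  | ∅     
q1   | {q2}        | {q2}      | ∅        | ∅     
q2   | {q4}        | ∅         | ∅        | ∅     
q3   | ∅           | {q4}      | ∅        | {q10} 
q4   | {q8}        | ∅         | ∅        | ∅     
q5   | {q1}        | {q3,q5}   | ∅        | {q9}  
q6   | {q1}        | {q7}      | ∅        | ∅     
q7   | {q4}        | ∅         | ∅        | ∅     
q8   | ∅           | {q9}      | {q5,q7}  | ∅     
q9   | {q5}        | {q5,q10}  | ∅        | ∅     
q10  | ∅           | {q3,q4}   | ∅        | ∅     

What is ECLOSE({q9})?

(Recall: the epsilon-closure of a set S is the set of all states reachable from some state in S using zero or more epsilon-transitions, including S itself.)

Start with {q9}.
From q9 via epsilon: add q5.
From q5 via epsilon: add q1.
From q1 via epsilon: add q2.
From q2 via epsilon: add q4.
From q4 via epsilon: add q8.
No new states can be added; the closed set is {q1, q2, q4, q5, q8, q9}.

{q1, q2, q4, q5, q8, q9}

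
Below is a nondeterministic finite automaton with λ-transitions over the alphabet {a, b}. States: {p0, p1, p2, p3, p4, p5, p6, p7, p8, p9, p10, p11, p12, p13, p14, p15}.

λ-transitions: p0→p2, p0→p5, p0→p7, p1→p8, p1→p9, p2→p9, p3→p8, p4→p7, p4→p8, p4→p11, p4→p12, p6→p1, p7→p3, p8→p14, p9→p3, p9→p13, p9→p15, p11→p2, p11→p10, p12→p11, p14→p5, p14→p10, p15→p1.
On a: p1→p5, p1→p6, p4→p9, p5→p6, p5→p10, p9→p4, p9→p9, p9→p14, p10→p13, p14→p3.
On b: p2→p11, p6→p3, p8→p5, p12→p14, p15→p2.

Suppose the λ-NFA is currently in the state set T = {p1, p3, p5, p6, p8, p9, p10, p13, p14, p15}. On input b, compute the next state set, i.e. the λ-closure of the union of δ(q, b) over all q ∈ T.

p6 on b → {p3}.
p8 on b → {p5}.
p15 on b → {p2}.
No b-transition from p1, p3, p5, p9, p10, p13, p14.
Union after reading b: {p2, p3, p5}.
Now take the λ-closure:
From p2 via λ: add p9.
From p3 via λ: add p8.
From p8 via λ: add p14.
From p9 via λ: add p13, p15.
From p14 via λ: add p10.
From p15 via λ: add p1.
No new states can be added; the closed set is {p1, p2, p3, p5, p8, p9, p10, p13, p14, p15}.

{p1, p2, p3, p5, p8, p9, p10, p13, p14, p15}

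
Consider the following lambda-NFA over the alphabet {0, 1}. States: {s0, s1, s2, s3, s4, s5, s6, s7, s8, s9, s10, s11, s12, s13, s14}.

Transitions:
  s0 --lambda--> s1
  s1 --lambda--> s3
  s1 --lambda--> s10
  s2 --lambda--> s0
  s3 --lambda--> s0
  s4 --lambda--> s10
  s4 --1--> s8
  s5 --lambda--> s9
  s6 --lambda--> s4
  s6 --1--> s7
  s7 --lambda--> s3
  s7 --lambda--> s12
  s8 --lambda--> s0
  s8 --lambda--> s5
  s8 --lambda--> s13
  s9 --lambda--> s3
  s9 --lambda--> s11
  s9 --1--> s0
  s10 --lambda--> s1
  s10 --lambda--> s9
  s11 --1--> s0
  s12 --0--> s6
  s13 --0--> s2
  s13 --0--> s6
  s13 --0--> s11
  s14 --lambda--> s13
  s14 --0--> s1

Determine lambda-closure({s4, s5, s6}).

{s0, s1, s3, s4, s5, s6, s9, s10, s11}

Start with {s4, s5, s6}.
From s4 via lambda: add s10.
From s5 via lambda: add s9.
From s9 via lambda: add s3, s11.
From s10 via lambda: add s1.
From s3 via lambda: add s0.
No new states can be added; the closed set is {s0, s1, s3, s4, s5, s6, s9, s10, s11}.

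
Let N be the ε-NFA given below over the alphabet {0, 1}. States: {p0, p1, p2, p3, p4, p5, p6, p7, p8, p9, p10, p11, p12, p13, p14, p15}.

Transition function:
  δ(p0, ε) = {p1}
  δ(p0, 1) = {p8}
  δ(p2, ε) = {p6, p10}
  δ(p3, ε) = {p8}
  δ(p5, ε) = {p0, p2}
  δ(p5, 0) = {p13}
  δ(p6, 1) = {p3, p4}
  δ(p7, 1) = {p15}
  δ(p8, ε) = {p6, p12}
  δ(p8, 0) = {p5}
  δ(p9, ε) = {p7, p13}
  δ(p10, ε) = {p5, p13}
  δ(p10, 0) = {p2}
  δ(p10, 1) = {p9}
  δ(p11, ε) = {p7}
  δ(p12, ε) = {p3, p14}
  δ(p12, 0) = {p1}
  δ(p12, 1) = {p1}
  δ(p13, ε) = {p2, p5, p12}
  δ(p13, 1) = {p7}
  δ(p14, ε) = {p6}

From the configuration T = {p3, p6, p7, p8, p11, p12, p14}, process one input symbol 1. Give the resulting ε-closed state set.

p6 on 1 → {p3, p4}.
p7 on 1 → {p15}.
p12 on 1 → {p1}.
No 1-transition from p3, p8, p11, p14.
Union after reading 1: {p1, p3, p4, p15}.
Now take the ε-closure:
From p3 via ε: add p8.
From p8 via ε: add p6, p12.
From p12 via ε: add p14.
No new states can be added; the closed set is {p1, p3, p4, p6, p8, p12, p14, p15}.

{p1, p3, p4, p6, p8, p12, p14, p15}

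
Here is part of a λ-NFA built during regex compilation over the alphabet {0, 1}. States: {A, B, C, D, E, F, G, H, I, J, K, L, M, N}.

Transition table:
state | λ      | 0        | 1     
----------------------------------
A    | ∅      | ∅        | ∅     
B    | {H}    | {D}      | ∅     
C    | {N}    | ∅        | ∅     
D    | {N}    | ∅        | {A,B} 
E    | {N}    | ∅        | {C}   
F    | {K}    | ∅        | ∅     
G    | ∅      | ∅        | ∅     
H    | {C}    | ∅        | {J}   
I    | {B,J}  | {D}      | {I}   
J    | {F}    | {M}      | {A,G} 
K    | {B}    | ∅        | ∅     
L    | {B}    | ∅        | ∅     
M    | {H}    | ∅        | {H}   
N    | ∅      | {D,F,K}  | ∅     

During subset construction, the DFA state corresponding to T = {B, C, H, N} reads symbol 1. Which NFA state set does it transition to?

{B, C, F, H, J, K, N}

H on 1 → {J}.
No 1-transition from B, C, N.
Union after reading 1: {J}.
Now take the λ-closure:
From J via λ: add F.
From F via λ: add K.
From K via λ: add B.
From B via λ: add H.
From H via λ: add C.
From C via λ: add N.
No new states can be added; the closed set is {B, C, F, H, J, K, N}.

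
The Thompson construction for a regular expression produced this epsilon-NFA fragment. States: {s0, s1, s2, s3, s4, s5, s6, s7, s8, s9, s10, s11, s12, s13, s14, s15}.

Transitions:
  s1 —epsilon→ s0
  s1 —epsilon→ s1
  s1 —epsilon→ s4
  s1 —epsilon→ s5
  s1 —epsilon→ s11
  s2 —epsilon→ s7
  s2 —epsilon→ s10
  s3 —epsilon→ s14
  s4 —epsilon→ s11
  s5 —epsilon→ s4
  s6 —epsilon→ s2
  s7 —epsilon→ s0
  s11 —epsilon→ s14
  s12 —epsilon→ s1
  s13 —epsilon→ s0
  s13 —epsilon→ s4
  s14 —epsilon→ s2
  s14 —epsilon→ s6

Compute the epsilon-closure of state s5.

Start with {s5}.
From s5 via epsilon: add s4.
From s4 via epsilon: add s11.
From s11 via epsilon: add s14.
From s14 via epsilon: add s2, s6.
From s2 via epsilon: add s7, s10.
From s7 via epsilon: add s0.
No new states can be added; the closed set is {s0, s2, s4, s5, s6, s7, s10, s11, s14}.

{s0, s2, s4, s5, s6, s7, s10, s11, s14}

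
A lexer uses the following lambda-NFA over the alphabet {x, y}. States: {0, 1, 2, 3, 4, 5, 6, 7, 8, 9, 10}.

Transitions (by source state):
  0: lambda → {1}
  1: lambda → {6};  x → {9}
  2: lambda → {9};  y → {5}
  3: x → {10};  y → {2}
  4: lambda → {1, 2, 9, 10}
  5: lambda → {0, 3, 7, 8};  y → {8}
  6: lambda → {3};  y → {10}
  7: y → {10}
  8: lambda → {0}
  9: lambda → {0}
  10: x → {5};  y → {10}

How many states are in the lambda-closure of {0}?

Start with {0}.
From 0 via lambda: add 1.
From 1 via lambda: add 6.
From 6 via lambda: add 3.
lambda-closure = {0, 1, 3, 6}, which has 4 states.

4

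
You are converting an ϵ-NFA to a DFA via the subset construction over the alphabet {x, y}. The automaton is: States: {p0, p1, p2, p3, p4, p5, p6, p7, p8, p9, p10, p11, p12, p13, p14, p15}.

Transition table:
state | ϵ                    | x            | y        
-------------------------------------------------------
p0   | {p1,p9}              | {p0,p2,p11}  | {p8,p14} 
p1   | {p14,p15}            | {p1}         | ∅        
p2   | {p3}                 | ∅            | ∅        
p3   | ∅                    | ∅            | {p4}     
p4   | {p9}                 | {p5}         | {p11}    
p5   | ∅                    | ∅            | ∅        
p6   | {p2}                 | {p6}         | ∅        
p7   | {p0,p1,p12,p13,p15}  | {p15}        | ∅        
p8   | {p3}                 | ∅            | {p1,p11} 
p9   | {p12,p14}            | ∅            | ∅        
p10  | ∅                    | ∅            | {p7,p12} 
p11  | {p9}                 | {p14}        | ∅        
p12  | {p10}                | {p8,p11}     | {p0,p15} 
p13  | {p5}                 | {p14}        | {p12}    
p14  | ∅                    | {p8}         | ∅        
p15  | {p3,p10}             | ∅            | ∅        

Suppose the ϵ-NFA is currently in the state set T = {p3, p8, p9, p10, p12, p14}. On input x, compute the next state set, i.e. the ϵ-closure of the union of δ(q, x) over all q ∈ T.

p12 on x → {p8, p11}.
p14 on x → {p8}.
No x-transition from p3, p8, p9, p10.
Union after reading x: {p8, p11}.
Now take the ϵ-closure:
From p8 via ϵ: add p3.
From p11 via ϵ: add p9.
From p9 via ϵ: add p12, p14.
From p12 via ϵ: add p10.
No new states can be added; the closed set is {p3, p8, p9, p10, p11, p12, p14}.

{p3, p8, p9, p10, p11, p12, p14}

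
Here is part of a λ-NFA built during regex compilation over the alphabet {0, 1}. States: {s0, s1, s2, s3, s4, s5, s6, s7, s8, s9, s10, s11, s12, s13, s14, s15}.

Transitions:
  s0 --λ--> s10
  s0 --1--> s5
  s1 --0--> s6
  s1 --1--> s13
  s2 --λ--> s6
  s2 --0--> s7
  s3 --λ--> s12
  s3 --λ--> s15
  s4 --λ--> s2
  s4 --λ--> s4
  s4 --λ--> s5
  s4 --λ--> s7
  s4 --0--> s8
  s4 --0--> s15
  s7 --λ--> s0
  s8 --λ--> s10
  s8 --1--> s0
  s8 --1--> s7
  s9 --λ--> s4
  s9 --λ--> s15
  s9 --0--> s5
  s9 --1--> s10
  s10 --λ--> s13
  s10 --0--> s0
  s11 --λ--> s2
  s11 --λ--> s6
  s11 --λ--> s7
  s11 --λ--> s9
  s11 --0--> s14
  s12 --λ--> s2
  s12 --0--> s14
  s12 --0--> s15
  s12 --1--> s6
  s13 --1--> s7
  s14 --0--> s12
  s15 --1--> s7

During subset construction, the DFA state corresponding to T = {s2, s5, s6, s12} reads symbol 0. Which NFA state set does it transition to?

s2 on 0 → {s7}.
s12 on 0 → {s14, s15}.
No 0-transition from s5, s6.
Union after reading 0: {s7, s14, s15}.
Now take the λ-closure:
From s7 via λ: add s0.
From s0 via λ: add s10.
From s10 via λ: add s13.
No new states can be added; the closed set is {s0, s7, s10, s13, s14, s15}.

{s0, s7, s10, s13, s14, s15}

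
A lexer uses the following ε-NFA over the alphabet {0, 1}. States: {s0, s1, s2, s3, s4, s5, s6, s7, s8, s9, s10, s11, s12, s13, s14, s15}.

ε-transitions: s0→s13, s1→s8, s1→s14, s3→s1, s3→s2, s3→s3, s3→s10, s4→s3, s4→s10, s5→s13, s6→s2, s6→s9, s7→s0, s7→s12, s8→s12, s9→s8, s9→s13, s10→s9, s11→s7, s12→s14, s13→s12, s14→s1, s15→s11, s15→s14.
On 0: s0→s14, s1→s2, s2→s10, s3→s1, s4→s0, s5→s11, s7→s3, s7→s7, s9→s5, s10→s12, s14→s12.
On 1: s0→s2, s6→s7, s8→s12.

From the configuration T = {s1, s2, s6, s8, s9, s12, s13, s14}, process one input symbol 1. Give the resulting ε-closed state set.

{s0, s1, s7, s8, s12, s13, s14}

s6 on 1 → {s7}.
s8 on 1 → {s12}.
No 1-transition from s1, s2, s9, s12, s13, s14.
Union after reading 1: {s7, s12}.
Now take the ε-closure:
From s7 via ε: add s0.
From s12 via ε: add s14.
From s0 via ε: add s13.
From s14 via ε: add s1.
From s1 via ε: add s8.
No new states can be added; the closed set is {s0, s1, s7, s8, s12, s13, s14}.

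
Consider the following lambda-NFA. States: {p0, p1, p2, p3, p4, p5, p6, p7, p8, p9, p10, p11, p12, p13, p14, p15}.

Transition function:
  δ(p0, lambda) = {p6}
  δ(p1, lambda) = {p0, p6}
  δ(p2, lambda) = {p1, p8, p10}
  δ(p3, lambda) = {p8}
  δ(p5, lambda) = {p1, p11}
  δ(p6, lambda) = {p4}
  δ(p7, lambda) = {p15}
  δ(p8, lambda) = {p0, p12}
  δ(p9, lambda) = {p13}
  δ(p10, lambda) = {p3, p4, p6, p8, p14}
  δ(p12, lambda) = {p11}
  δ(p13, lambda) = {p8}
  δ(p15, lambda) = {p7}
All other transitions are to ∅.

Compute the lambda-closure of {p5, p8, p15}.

{p0, p1, p4, p5, p6, p7, p8, p11, p12, p15}

Start with {p5, p8, p15}.
From p5 via lambda: add p1, p11.
From p8 via lambda: add p0, p12.
From p15 via lambda: add p7.
From p0 via lambda: add p6.
From p6 via lambda: add p4.
No new states can be added; the closed set is {p0, p1, p4, p5, p6, p7, p8, p11, p12, p15}.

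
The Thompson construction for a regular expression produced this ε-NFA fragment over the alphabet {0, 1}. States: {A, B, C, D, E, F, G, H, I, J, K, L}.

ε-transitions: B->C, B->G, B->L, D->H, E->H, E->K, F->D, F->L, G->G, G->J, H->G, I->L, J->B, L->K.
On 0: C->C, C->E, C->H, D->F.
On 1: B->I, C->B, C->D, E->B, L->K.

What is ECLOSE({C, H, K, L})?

Start with {C, H, K, L}.
From H via ε: add G.
From G via ε: add J.
From J via ε: add B.
No new states can be added; the closed set is {B, C, G, H, J, K, L}.

{B, C, G, H, J, K, L}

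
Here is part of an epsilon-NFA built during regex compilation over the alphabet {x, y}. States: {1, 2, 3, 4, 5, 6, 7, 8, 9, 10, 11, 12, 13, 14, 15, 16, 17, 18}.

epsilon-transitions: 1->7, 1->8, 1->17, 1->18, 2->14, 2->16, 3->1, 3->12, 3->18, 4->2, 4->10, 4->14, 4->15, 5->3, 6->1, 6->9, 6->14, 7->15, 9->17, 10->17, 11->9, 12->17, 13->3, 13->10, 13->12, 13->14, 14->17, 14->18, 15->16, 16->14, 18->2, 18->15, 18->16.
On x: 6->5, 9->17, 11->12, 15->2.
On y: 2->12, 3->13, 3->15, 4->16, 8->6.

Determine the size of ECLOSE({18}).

Start with {18}.
From 18 via epsilon: add 2, 15, 16.
From 2 via epsilon: add 14.
From 14 via epsilon: add 17.
epsilon-closure = {2, 14, 15, 16, 17, 18}, which has 6 states.

6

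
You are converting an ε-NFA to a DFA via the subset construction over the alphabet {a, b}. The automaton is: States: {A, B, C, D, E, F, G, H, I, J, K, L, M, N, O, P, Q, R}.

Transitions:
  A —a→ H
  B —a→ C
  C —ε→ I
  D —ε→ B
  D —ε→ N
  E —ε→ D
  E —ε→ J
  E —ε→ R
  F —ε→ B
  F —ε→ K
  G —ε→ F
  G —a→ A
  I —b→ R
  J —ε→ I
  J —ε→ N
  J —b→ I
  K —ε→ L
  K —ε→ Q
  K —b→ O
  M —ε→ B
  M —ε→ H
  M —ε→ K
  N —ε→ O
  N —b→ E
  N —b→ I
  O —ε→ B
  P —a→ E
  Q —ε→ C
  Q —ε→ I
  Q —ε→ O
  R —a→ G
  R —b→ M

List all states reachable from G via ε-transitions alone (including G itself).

{B, C, F, G, I, K, L, O, Q}

Start with {G}.
From G via ε: add F.
From F via ε: add B, K.
From K via ε: add L, Q.
From Q via ε: add C, I, O.
No new states can be added; the closed set is {B, C, F, G, I, K, L, O, Q}.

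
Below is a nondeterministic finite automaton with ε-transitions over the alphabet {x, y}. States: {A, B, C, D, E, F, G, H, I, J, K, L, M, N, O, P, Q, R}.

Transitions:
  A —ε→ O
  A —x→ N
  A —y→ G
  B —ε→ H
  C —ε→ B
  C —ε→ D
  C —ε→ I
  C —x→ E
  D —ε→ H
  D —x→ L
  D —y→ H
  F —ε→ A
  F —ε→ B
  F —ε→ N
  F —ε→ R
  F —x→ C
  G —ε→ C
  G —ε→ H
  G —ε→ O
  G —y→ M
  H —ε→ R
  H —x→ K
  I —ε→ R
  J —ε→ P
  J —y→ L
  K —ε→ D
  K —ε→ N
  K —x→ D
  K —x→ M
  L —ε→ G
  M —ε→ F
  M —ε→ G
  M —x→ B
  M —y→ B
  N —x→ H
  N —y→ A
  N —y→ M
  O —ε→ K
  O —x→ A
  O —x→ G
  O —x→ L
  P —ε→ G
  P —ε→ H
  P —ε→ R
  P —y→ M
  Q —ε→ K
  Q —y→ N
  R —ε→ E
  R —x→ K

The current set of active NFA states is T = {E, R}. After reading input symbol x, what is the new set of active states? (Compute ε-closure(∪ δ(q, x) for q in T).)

R on x → {K}.
No x-transition from E.
Union after reading x: {K}.
Now take the ε-closure:
From K via ε: add D, N.
From D via ε: add H.
From H via ε: add R.
From R via ε: add E.
No new states can be added; the closed set is {D, E, H, K, N, R}.

{D, E, H, K, N, R}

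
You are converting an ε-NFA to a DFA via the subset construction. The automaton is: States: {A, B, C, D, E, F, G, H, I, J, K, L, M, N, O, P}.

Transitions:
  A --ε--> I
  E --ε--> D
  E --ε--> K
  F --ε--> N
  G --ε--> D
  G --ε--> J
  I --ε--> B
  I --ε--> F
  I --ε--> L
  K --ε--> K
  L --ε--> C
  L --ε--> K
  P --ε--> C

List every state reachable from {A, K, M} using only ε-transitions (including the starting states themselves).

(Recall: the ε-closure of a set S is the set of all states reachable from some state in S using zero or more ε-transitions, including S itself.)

Start with {A, K, M}.
From A via ε: add I.
From I via ε: add B, F, L.
From F via ε: add N.
From L via ε: add C.
No new states can be added; the closed set is {A, B, C, F, I, K, L, M, N}.

{A, B, C, F, I, K, L, M, N}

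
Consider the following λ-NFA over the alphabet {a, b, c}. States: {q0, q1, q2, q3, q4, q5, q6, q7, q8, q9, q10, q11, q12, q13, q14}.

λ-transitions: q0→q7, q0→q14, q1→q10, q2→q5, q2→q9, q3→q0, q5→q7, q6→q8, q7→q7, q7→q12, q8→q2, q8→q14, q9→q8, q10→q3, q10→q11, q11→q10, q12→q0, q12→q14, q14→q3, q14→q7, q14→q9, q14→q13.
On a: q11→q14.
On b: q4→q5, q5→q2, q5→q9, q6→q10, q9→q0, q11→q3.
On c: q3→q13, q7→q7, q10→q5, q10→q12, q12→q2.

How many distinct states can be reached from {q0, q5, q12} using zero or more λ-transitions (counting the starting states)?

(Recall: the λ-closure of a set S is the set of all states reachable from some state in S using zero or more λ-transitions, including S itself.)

10

Start with {q0, q5, q12}.
From q0 via λ: add q7, q14.
From q14 via λ: add q3, q9, q13.
From q9 via λ: add q8.
From q8 via λ: add q2.
λ-closure = {q0, q2, q3, q5, q7, q8, q9, q12, q13, q14}, which has 10 states.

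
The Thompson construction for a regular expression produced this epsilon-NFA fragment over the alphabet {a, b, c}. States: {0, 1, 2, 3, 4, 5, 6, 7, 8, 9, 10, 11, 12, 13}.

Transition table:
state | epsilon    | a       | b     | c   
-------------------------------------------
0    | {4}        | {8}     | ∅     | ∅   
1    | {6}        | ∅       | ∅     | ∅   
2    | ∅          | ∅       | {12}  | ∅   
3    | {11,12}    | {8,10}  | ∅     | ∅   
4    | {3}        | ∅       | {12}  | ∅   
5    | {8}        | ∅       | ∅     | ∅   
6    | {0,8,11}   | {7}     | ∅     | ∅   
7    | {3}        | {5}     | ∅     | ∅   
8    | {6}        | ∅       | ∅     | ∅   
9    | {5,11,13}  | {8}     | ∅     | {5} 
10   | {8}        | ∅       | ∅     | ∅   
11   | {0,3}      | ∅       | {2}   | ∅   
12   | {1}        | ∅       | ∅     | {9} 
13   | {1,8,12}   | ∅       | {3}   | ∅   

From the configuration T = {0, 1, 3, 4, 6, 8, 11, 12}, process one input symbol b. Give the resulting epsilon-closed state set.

{0, 1, 2, 3, 4, 6, 8, 11, 12}

4 on b → {12}.
11 on b → {2}.
No b-transition from 0, 1, 3, 6, 8, 12.
Union after reading b: {2, 12}.
Now take the epsilon-closure:
From 12 via epsilon: add 1.
From 1 via epsilon: add 6.
From 6 via epsilon: add 0, 8, 11.
From 0 via epsilon: add 4.
From 11 via epsilon: add 3.
No new states can be added; the closed set is {0, 1, 2, 3, 4, 6, 8, 11, 12}.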